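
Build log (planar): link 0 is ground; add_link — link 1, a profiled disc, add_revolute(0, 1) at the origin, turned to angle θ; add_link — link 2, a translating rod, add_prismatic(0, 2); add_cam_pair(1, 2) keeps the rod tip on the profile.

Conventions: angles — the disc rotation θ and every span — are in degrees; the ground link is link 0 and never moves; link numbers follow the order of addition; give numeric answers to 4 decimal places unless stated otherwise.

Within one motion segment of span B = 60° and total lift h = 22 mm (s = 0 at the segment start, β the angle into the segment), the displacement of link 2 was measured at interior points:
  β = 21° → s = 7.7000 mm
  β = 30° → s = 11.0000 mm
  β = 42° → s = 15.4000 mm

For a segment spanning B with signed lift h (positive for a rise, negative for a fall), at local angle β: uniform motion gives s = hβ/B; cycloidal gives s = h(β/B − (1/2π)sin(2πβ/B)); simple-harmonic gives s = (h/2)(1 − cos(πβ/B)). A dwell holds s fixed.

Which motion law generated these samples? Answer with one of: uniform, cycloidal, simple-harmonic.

candidates at β/B = r: uniform s = h·r (linear in β); cycloidal s = h·(r − sin(2πr)/(2π)); simple-harmonic s = (h/2)(1 − cos(πr))
β=21°: printed 7.7000 | uniform 7.7000, cycloidal 4.8673, simple-harmonic 6.0061
β=30°: printed 11.0000 | uniform 11.0000, cycloidal 11.0000, simple-harmonic 11.0000
β=42°: printed 15.4000 | uniform 15.4000, cycloidal 18.7300, simple-harmonic 17.4656
only one law matches every sample → uniform

uniform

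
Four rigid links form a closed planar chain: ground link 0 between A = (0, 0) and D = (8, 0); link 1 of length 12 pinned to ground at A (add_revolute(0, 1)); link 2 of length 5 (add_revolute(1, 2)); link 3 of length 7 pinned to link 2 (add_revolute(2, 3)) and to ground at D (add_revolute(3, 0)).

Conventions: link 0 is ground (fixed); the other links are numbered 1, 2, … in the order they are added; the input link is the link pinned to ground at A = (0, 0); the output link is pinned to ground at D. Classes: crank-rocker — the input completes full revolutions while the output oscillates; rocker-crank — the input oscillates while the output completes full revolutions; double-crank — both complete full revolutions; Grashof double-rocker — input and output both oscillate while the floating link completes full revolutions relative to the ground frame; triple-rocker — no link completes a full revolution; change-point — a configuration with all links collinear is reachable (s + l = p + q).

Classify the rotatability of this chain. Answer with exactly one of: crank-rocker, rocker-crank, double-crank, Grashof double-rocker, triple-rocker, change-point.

lengths: ground=8, input=12, coupler=5, output=7
sorted: s=5 (shortest), l=12 (longest), p+q=15
s + l = 17 vs p + q = 15
s + l > p + q → non-Grashof → no link fully rotates → triple-rocker

triple-rocker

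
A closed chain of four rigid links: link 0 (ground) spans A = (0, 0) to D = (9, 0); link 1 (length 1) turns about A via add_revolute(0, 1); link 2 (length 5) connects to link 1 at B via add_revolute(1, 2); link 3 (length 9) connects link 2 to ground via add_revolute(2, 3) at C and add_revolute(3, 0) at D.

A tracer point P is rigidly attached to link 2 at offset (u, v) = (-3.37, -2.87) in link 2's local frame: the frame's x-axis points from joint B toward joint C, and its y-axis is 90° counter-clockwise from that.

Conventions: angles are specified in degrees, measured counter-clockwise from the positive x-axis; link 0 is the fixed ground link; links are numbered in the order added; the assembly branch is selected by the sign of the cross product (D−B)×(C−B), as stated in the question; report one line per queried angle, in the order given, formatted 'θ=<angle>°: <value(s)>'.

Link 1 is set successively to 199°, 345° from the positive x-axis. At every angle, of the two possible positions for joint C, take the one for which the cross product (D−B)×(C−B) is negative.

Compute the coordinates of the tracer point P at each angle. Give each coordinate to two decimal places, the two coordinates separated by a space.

A=(0,0), D=(9.00,0)
θ=199°: B = A + 1.00·(cos199°, sin199°) = (-0.9455, -0.3256)
θ=199°: |BD| = 9.9508
θ=199°: circle(B,5.00) ∩ circle(D,9.00): a=2.1616, h=4.5086
θ=199°:   candidates: C₊=(1.0674,4.2513) cross=44.864; C₋=(1.3624,-4.7610) cross=-44.864
θ=199°:   branch - wants cross < 0 → take C=(1.3624,-4.7610) (cross=-44.864)
θ=199°: ex = (C−B)/|BC| = (0.4616,-0.8871); ey = (0.8871,0.4616)
θ=199°: P = B + -3.37·ex + -2.87·ey = (-5.0470,1.3392)
θ=345°: B = A + 1.00·(cos345°, sin345°) = (0.9659, -0.2588)
θ=345°: |BD| = 8.0382
θ=345°: circle(B,5.00) ∩ circle(D,9.00): a=0.5358, h=4.9712
θ=345°:   candidates: C₊=(1.3414,4.7271) cross=39.960; C₋=(1.6615,-5.2102) cross=-39.960
θ=345°:   branch - wants cross < 0 → take C=(1.6615,-5.2102) (cross=-39.960)
θ=345°: ex = (C−B)/|BC| = (0.1391,-0.9903); ey = (0.9903,0.1391)
θ=345°: P = B + -3.37·ex + -2.87·ey = (-2.3450,2.6792)

θ=199°: -5.05 1.34
θ=345°: -2.34 2.68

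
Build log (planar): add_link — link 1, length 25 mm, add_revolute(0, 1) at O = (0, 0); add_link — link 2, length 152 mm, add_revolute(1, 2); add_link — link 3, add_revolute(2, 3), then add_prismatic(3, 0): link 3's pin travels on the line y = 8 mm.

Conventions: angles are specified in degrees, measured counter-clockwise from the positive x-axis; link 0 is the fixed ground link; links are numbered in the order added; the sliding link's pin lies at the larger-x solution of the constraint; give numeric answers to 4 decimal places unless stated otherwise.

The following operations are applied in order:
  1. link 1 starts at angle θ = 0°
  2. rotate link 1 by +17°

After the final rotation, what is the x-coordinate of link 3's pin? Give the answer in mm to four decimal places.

geometry: r = 25 mm, L = 152 mm, e = 8 mm; θ starts at 0°
rotate link 1 by +17°: θ ← 0° +17° = 17°
crank pin P = (r cos θ, r sin θ) = (23.907619, 7.309293)
h = r sin θ − e = 7.309293 − 8 = -0.690707
x = r cos θ + √(L² − h²) = 23.907619 + 151.998431 = 175.906050

175.9060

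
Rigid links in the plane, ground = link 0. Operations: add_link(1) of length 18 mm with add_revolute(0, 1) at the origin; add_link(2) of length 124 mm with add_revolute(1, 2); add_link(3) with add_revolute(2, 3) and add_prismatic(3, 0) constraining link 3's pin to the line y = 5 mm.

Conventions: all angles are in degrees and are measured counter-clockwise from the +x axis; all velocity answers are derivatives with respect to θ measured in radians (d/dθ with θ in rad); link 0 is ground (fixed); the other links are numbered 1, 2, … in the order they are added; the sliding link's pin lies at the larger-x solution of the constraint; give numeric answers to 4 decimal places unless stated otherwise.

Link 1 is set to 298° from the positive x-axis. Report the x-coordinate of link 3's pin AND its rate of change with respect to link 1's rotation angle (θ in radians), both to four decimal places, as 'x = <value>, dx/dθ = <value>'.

geometry: r = 18 mm, L = 124 mm, e = 5 mm
crank pin P = (r cos θ, r sin θ) = (8.450488, -15.893057)
h = r sin θ − e = -15.893057 − 5 = -20.893057
x = r cos θ + √(L² − h²) = 8.450488 + 122.227166 = 130.677654
dx/dθ = −r sin θ − h·r cos θ/√(L² − h²) (θ in radians; h = -20.893057) = 17.337552

x = 130.6777, dx/dθ = 17.3376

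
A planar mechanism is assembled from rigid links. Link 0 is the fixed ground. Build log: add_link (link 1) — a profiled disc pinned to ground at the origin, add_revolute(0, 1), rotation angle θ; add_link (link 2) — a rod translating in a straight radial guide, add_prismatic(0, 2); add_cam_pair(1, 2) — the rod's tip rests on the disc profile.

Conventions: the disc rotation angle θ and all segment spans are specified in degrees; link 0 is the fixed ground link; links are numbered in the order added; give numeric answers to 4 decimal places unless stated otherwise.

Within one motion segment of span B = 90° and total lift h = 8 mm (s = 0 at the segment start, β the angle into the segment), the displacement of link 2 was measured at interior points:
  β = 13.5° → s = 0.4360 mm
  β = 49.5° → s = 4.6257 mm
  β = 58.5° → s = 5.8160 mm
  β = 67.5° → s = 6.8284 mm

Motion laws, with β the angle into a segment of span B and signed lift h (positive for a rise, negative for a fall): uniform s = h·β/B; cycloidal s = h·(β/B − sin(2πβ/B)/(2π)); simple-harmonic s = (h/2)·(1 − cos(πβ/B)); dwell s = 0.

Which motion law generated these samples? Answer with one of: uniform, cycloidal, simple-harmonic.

candidates at β/B = r: uniform s = h·r (linear in β); cycloidal s = h·(r − sin(2πr)/(2π)); simple-harmonic s = (h/2)(1 − cos(πr))
β=13.5°: printed 0.4360 | uniform 1.2000, cycloidal 0.1699, simple-harmonic 0.4360
β=49.5°: printed 4.6257 | uniform 4.4000, cycloidal 4.7935, simple-harmonic 4.6257
β=58.5°: printed 5.8160 | uniform 5.2000, cycloidal 6.2301, simple-harmonic 5.8160
β=67.5°: printed 6.8284 | uniform 6.0000, cycloidal 7.2732, simple-harmonic 6.8284
only one law matches every sample → simple-harmonic

simple-harmonic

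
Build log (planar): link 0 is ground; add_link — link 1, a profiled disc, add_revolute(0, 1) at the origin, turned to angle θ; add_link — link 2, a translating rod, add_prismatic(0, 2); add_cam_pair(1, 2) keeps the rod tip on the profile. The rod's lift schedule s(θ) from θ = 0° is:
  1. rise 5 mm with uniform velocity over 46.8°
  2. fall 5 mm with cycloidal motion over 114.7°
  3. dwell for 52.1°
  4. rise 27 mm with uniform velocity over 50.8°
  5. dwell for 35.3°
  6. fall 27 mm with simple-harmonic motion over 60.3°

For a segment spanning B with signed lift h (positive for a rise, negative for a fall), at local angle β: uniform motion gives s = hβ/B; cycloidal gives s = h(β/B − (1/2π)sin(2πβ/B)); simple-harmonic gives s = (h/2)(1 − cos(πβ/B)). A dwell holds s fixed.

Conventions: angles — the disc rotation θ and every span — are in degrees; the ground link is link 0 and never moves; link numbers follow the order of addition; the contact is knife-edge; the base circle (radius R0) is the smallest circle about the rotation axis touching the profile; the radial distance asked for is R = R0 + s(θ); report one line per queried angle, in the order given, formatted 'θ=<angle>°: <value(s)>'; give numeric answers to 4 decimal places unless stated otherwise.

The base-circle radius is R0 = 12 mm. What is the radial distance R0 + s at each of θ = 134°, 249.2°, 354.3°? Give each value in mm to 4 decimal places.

seg 1 [0°–46.8°] uniform, h=5: full span → s += 5 → s = 5.0000
seg 2 [46.8°–161.5°] cycloidal, h=-5: θ=134° here. β=87.2, B=114.7. -5·(0.7602 − sin(2π·0.7602)/(2π)) = -4.5953 → s = 0.4047
seg 2 [46.8°–161.5°] cycloidal, h=-5: full span → s += -5 → s = 0.0000
seg 3 [161.5°–213.6°] dwell: s stays 0.0000
seg 4 [213.6°–264.4°] uniform, h=27: θ=249.2° here. β=35.6, B=50.8. 27·35.6/50.8 = 18.9213 → s = 18.9213
seg 4 [213.6°–264.4°] uniform, h=27: full span → s += 27 → s = 27.0000
seg 5 [264.4°–299.7°] dwell: s stays 27.0000
seg 6 [299.7°–360°] simple-harmonic, h=-27: θ=354.3° here. β=54.6, B=60.3. -27/2·(1 − cos(π·0.9055)) = -26.4091 → s = 0.5909
θ=134°: R = R0 + s = 12 + 0.4047 = 12.4047
θ=249.2°: R = R0 + s = 12 + 18.9213 = 30.9213
θ=354.3°: R = R0 + s = 12 + 0.5909 = 12.5909

θ=134°: 12.4047
θ=249.2°: 30.9213
θ=354.3°: 12.5909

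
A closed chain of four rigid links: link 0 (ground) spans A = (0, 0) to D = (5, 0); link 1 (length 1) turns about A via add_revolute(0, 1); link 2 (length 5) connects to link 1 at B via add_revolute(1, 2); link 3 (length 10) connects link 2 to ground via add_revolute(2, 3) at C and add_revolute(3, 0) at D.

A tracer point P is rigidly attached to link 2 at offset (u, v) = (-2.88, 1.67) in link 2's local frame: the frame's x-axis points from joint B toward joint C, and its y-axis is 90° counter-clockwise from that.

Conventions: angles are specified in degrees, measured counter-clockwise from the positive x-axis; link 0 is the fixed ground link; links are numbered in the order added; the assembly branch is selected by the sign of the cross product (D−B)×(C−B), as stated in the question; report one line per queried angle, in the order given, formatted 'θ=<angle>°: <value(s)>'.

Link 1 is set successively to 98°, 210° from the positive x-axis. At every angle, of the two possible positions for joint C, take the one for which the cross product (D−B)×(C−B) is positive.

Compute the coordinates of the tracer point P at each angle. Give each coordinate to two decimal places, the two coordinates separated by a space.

A=(0,0), D=(5.00,0)
θ=98°: B = A + 1.00·(cos98°, sin98°) = (-0.1392, 0.9903)
θ=98°: |BD| = 5.2337
θ=98°: circle(B,5.00) ∩ circle(D,10.00): a=-4.5482, h=2.0769
θ=98°:   candidates: C₊=(-4.2123,3.8902) cross=10.870; C₋=(-4.9982,-0.1886) cross=-10.870
θ=98°:   branch + wants cross > 0 → take C=(-4.2123,3.8902) (cross=10.870)
θ=98°: ex = (C−B)/|BC| = (-0.8146,0.5800); ey = (-0.5800,-0.8146)
θ=98°: P = B + -2.88·ex + 1.67·ey = (1.2383,-2.0405)
θ=210°: B = A + 1.00·(cos210°, sin210°) = (-0.8660, -0.5000)
θ=210°: |BD| = 5.8873
θ=210°: circle(B,5.00) ∩ circle(D,10.00): a=-3.4260, h=3.6418
θ=210°:   candidates: C₊=(-4.5889,2.8377) cross=21.440; C₋=(-3.9704,-4.4196) cross=-21.440
θ=210°:   branch + wants cross > 0 → take C=(-4.5889,2.8377) (cross=21.440)
θ=210°: ex = (C−B)/|BC| = (-0.7446,0.6675); ey = (-0.6675,-0.7446)
θ=210°: P = B + -2.88·ex + 1.67·ey = (0.1636,-3.6659)

θ=98°: 1.24 -2.04
θ=210°: 0.16 -3.67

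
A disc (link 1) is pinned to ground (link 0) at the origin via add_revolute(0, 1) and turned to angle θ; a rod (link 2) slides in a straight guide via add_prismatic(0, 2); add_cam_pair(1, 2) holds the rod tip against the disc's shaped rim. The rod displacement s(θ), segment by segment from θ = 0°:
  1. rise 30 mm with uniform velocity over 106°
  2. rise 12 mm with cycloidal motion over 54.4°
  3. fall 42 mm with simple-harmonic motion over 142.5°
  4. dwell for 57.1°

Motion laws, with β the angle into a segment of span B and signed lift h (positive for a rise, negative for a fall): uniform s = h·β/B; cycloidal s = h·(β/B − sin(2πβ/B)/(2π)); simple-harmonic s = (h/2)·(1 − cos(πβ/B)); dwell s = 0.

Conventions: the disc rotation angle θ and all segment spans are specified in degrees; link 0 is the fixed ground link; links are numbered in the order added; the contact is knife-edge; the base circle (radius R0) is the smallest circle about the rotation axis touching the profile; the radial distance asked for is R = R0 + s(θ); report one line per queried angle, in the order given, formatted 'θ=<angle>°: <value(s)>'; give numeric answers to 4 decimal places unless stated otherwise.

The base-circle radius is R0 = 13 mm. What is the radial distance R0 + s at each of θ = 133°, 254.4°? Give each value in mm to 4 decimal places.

segment 1 (0° to 106°, uniform, h = 30) is passed completely: s = 0.0000 + (30) = 30.0000
θ = 133° falls in segment 2 (106° to 160.4°, cycloidal, h = 12): β = 133 − 106 = 27°, B = 54.4°; Δs = 12·(0.4963 − sin(2π·0.4963)/(2π)) = 5.9118; s = 30.0000 + 5.9118 = 35.9118
segment 2 (106° to 160.4°, cycloidal, h = 12) is passed completely: s = 30.0000 + (12) = 42.0000
θ = 254.4° falls in segment 3 (160.4° to 302.9°, simple-harmonic, h = -42): β = 254.4 − 160.4 = 94°, B = 142.5°; Δs = -42/2·(1 − cos(π·0.6596)) = -31.0965; s = 42.0000 − 31.0965 = 10.9035
θ=133°: R = R0 + s = 13 + 35.9118 = 48.9118
θ=254.4°: R = R0 + s = 13 + 10.9035 = 23.9035

θ=133°: 48.9118
θ=254.4°: 23.9035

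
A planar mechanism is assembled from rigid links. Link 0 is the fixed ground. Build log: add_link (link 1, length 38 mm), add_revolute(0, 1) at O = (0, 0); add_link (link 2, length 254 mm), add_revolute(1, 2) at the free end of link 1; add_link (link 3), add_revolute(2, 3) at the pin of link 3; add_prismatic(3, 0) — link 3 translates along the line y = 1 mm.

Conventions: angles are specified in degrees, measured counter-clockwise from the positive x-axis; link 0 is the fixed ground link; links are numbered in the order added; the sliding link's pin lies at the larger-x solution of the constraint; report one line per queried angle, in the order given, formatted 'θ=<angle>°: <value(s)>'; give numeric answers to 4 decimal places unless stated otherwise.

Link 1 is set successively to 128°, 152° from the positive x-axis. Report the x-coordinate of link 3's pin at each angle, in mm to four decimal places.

geometry: r = 38 mm, L = 254 mm, e = 1 mm
θ=128°: crank pin P = (r cos θ, r sin θ) = (-23.395136, 29.944409)
θ=128°: h = r sin θ − e = 29.944409 − 1 = 28.944409
θ=128°: x = r cos θ + √(L² − h²) = -23.395136 + 252.345440 = 228.950304
θ=152°: crank pin P = (r cos θ, r sin θ) = (-33.552009, 17.839919)
θ=152°: h = r sin θ − e = 17.839919 − 1 = 16.839919
θ=152°: x = r cos θ + √(L² − h²) = -33.552009 + 253.441151 = 219.889143

θ=128°: 228.9503
θ=152°: 219.8891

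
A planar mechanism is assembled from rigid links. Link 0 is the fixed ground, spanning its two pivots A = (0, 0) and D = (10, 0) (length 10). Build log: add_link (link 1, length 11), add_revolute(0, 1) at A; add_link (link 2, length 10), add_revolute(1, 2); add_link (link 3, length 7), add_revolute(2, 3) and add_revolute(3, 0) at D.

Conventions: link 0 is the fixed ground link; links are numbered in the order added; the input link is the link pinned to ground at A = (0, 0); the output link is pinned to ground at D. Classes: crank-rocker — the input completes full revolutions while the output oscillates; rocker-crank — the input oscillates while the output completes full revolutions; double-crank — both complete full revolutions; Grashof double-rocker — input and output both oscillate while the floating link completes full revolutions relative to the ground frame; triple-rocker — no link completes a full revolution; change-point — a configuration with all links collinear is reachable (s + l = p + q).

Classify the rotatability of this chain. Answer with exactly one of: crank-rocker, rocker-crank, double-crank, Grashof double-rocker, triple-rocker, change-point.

lengths: ground=10, input=11, coupler=10, output=7
sorted: s=7 (shortest), l=11 (longest), p+q=20
s + l = 18 vs p + q = 20
s + l < p + q (Grashof) with shortest = output link → rocker-crank

rocker-crank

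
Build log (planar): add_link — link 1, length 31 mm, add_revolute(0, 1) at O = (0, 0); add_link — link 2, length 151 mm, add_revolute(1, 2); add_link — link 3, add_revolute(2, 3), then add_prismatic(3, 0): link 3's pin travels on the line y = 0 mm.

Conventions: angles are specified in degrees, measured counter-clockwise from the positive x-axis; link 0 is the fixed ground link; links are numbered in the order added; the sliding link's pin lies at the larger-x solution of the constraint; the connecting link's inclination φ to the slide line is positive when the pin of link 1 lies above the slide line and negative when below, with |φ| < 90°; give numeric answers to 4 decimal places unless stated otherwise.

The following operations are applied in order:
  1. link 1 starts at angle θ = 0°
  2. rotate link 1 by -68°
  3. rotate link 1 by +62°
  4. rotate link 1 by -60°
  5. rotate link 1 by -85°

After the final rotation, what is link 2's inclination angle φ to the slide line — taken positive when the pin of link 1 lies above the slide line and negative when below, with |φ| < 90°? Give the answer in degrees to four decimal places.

geometry: r = 31 mm, L = 151 mm, e = 0 mm; θ starts at 0°
rotate link 1 by -68°: θ ← 0° -68° = -68°
rotate link 1 by +62°: θ ← -68° +62° = -6°
rotate link 1 by -60°: θ ← -6° -60° = -66°
rotate link 1 by -85°: θ ← -66° -85° = -151°
h = r sin θ − e = -15.029098 − 0 = -15.029098
sin φ = h / L = -15.029098 / 151 = -0.09953045
φ = arcsin(-0.09953045) = -5.712132°

-5.7121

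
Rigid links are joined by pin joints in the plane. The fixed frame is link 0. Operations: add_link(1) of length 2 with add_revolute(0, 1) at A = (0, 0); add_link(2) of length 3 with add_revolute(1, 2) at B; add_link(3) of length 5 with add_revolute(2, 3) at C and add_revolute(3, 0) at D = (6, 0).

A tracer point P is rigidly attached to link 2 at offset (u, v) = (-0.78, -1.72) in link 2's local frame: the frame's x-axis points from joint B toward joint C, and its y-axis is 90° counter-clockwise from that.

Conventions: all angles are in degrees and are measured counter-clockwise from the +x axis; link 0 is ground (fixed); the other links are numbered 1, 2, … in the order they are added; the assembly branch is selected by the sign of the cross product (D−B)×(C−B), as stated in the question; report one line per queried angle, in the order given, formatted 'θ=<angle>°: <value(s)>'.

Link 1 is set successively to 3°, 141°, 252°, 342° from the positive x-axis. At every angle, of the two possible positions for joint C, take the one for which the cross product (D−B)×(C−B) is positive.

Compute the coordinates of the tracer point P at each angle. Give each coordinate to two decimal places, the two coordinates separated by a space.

A=(0,0), D=(6.00,0)
θ=3°: B = A + 2.00·(cos3°, sin3°) = (1.9973, 0.1047)
θ=3°: |BD| = 4.0041
θ=3°: circle(B,3.00) ∩ circle(D,5.00): a=0.0041, h=3.0000
θ=3°:   candidates: C₊=(2.0798,3.1035) cross=12.012; C₋=(1.9229,-2.8944) cross=-12.012
θ=3°:   branch + wants cross > 0 → take C=(2.0798,3.1035) (cross=12.012)
θ=3°: ex = (C−B)/|BC| = (0.0275,0.9996); ey = (-0.9996,0.0275)
θ=3°: P = B + -0.78·ex + -1.72·ey = (3.6952,-0.7223)
θ=141°: B = A + 2.00·(cos141°, sin141°) = (-1.5543, 1.2586)
θ=141°: |BD| = 7.6584
θ=141°: circle(B,3.00) ∩ circle(D,5.00): a=2.7846, h=1.1162
θ=141°:   candidates: C₊=(1.3759,1.9020) cross=8.548; C₋=(1.0090,-0.3000) cross=-8.548
θ=141°:   branch + wants cross > 0 → take C=(1.3759,1.9020) (cross=8.548)
θ=141°: ex = (C−B)/|BC| = (0.9767,0.2145); ey = (-0.2145,0.9767)
θ=141°: P = B + -0.78·ex + -1.72·ey = (-1.9473,-0.5886)
θ=252°: B = A + 2.00·(cos252°, sin252°) = (-0.6180, -1.9021)
θ=252°: |BD| = 6.8860
θ=252°: circle(B,3.00) ∩ circle(D,5.00): a=2.2812, h=1.9484
θ=252°:   candidates: C₊=(1.0362,0.6006) cross=13.416; C₋=(2.1126,-3.1445) cross=-13.416
θ=252°:   branch + wants cross > 0 → take C=(1.0362,0.6006) (cross=13.416)
θ=252°: ex = (C−B)/|BC| = (0.5514,0.8342); ey = (-0.8342,0.5514)
θ=252°: P = B + -0.78·ex + -1.72·ey = (0.3867,-3.5012)
θ=342°: B = A + 2.00·(cos342°, sin342°) = (1.9021, -0.6180)
θ=342°: |BD| = 4.1442
θ=342°: circle(B,3.00) ∩ circle(D,5.00): a=0.1417, h=2.9967
θ=342°:   candidates: C₊=(1.5954,2.3662) cross=12.419; C₋=(2.4891,-3.5600) cross=-12.419
θ=342°:   branch + wants cross > 0 → take C=(1.5954,2.3662) (cross=12.419)
θ=342°: ex = (C−B)/|BC| = (-0.1023,0.9948); ey = (-0.9948,-0.1023)
θ=342°: P = B + -0.78·ex + -1.72·ey = (3.6929,-1.2181)

θ=3°: 3.70 -0.72
θ=141°: -1.95 -0.59
θ=252°: 0.39 -3.50
θ=342°: 3.69 -1.22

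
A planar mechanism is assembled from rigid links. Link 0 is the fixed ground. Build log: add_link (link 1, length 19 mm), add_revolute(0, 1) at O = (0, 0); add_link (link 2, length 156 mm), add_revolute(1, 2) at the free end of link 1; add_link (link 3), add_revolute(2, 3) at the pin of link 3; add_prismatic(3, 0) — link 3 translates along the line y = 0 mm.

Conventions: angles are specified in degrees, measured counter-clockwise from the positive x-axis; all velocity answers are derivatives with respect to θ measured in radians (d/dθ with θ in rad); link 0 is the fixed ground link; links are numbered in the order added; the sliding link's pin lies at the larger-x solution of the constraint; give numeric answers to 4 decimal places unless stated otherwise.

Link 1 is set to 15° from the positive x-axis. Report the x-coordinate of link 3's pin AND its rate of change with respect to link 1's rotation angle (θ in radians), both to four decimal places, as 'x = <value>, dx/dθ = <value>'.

geometry: r = 19 mm, L = 156 mm, e = 0 mm
crank pin P = (r cos θ, r sin θ) = (18.352591, 4.917562)
h = r sin θ − e = 4.917562 − 0 = 4.917562
x = r cos θ + √(L² − h²) = 18.352591 + 155.922473 = 174.275064
dx/dθ = −r sin θ − h·r cos θ/√(L² − h²) (θ in radians; h = 4.917562) = -5.496375

x = 174.2751, dx/dθ = -5.4964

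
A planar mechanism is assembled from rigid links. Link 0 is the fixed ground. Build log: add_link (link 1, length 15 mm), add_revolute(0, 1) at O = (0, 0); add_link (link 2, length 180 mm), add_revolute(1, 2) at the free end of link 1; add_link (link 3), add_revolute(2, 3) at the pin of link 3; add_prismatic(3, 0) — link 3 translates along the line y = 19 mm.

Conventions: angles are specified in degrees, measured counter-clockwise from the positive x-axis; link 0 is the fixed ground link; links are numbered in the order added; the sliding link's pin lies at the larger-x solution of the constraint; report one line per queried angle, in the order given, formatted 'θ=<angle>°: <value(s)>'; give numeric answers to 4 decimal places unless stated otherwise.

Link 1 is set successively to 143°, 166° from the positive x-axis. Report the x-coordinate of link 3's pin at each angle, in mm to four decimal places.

geometry: r = 15 mm, L = 180 mm, e = 19 mm
θ=143°: crank pin P = (r cos θ, r sin θ) = (-11.979533, 9.027225)
θ=143°: h = r sin θ − e = 9.027225 − 19 = -9.972775
θ=143°: x = r cos θ + √(L² − h²) = -11.979533 + 179.723520 = 167.743988
θ=166°: crank pin P = (r cos θ, r sin θ) = (-14.554436, 3.628828)
θ=166°: h = r sin θ − e = 3.628828 − 19 = -15.371172
θ=166°: x = r cos θ + √(L² − h²) = -14.554436 + 179.342485 = 164.788050

θ=143°: 167.7440
θ=166°: 164.7880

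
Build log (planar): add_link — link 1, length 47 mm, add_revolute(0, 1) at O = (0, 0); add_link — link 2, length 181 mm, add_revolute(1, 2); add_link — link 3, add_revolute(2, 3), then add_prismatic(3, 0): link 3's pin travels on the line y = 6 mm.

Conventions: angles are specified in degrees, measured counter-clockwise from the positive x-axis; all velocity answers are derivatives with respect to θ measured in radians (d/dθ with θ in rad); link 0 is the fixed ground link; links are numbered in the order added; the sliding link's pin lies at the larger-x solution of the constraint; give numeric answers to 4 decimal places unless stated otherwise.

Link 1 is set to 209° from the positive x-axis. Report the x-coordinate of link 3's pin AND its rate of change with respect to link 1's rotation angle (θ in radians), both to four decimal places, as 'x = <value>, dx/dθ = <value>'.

geometry: r = 47 mm, L = 181 mm, e = 6 mm
crank pin P = (r cos θ, r sin θ) = (-41.107126, -22.786052)
h = r sin θ − e = -22.786052 − 6 = -28.786052
x = r cos θ + √(L² − h²) = -41.107126 + 178.696288 = 137.589161
dx/dθ = −r sin θ − h·r cos θ/√(L² − h²) (θ in radians; h = -28.786052) = 16.164136

x = 137.5892, dx/dθ = 16.1641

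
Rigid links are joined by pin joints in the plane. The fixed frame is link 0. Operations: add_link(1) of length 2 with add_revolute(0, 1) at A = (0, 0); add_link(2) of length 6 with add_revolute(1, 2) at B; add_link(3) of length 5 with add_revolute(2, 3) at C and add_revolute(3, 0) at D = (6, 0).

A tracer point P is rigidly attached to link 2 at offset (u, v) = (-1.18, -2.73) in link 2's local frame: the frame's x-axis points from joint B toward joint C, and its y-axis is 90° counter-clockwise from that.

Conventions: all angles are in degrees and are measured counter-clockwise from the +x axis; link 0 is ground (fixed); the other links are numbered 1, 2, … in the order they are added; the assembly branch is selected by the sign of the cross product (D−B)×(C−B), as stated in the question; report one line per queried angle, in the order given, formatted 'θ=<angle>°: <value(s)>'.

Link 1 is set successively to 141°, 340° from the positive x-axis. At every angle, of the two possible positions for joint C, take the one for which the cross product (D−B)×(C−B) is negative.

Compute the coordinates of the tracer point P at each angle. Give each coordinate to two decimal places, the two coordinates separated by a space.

A=(0,0), D=(6.00,0)
θ=141°: B = A + 2.00·(cos141°, sin141°) = (-1.5543, 1.2586)
θ=141°: |BD| = 7.6584
θ=141°: circle(B,6.00) ∩ circle(D,5.00): a=4.5474, h=3.9143
θ=141°:   candidates: C₊=(3.5745,4.3723) cross=29.977; C₋=(2.2880,-3.3497) cross=-29.977
θ=141°:   branch - wants cross < 0 → take C=(2.2880,-3.3497) (cross=-29.977)
θ=141°: ex = (C−B)/|BC| = (0.6404,-0.7681); ey = (0.7681,0.6404)
θ=141°: P = B + -1.18·ex + -2.73·ey = (-4.4067,0.4167)
θ=340°: B = A + 2.00·(cos340°, sin340°) = (1.8794, -0.6840)
θ=340°: |BD| = 4.1770
θ=340°: circle(B,6.00) ∩ circle(D,5.00): a=3.4052, h=4.9401
θ=340°:   candidates: C₊=(4.4296,4.7470) cross=20.635; C₋=(6.0477,-4.9998) cross=-20.635
θ=340°:   branch - wants cross < 0 → take C=(6.0477,-4.9998) (cross=-20.635)
θ=340°: ex = (C−B)/|BC| = (0.6947,-0.7193); ey = (0.7193,0.6947)
θ=340°: P = B + -1.18·ex + -2.73·ey = (-0.9040,-1.7318)

θ=141°: -4.41 0.42
θ=340°: -0.90 -1.73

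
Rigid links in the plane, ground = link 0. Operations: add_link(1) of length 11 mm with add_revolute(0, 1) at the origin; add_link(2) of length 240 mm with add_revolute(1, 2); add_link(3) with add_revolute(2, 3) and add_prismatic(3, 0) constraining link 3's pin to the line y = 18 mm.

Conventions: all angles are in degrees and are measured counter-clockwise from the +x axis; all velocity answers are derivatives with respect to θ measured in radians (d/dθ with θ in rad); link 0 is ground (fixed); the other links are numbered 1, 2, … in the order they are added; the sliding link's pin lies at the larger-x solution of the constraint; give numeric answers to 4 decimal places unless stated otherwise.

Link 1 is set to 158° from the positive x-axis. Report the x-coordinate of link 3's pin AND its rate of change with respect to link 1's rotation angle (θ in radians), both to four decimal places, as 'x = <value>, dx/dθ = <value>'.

geometry: r = 11 mm, L = 240 mm, e = 18 mm
crank pin P = (r cos θ, r sin θ) = (-10.199022, 4.120673)
h = r sin θ − e = 4.120673 − 18 = -13.879327
x = r cos θ + √(L² − h²) = -10.199022 + 239.598339 = 229.399317
dx/dθ = −r sin θ − h·r cos θ/√(L² − h²) (θ in radians; h = -13.879327) = -4.711476

x = 229.3993, dx/dθ = -4.7115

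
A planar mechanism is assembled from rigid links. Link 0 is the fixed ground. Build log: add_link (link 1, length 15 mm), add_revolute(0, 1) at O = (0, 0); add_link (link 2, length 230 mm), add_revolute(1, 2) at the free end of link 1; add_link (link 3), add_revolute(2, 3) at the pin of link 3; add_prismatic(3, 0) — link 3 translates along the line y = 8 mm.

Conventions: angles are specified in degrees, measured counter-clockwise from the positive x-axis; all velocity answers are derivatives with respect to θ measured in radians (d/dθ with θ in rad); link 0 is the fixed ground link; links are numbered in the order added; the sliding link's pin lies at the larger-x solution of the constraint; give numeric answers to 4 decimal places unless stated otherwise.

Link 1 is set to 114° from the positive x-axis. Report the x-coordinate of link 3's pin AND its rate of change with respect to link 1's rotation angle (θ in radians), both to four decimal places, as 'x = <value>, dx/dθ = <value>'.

geometry: r = 15 mm, L = 230 mm, e = 8 mm
crank pin P = (r cos θ, r sin θ) = (-6.101050, 13.703182)
h = r sin θ − e = 13.703182 − 8 = 5.703182
x = r cos θ + √(L² − h²) = -6.101050 + 229.929280 = 223.828230
dx/dθ = −r sin θ − h·r cos θ/√(L² − h²) (θ in radians; h = 5.703182) = -13.551851

x = 223.8282, dx/dθ = -13.5519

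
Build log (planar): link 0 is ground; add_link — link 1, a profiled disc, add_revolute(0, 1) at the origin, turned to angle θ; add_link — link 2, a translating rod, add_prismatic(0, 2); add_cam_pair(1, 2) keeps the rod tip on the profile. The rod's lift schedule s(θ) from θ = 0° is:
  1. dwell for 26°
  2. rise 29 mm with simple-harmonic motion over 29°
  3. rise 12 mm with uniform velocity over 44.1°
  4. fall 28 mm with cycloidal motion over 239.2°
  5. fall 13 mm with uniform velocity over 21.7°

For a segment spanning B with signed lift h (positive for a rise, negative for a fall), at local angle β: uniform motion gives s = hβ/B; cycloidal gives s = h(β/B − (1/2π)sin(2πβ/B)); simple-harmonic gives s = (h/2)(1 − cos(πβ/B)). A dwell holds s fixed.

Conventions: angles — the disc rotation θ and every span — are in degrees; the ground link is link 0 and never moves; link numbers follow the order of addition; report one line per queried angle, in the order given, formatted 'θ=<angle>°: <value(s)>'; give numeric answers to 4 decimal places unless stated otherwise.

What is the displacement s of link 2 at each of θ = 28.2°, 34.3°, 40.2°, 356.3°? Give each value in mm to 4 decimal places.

seg 1 [0°–26°] dwell: s stays 0.0000
seg 2 [26°–55°] simple-harmonic, h=29: θ=28.2° here. β=2.2, B=29. 29/2·(1 − cos(π·0.0759)) = 0.4099 → s = 0.4099
seg 2 [26°–55°] simple-harmonic, h=29: θ=34.3° here. β=8.3, B=29. 29/2·(1 − cos(π·0.2862)) = 5.4770 → s = 5.4770
seg 2 [26°–55°] simple-harmonic, h=29: θ=40.2° here. β=14.2, B=29. 29/2·(1 − cos(π·0.4897)) = 14.0288 → s = 14.0288
seg 2 [26°–55°] simple-harmonic, h=29: full span → s += 29 → s = 29.0000
seg 3 [55°–99.1°] uniform, h=12: full span → s += 12 → s = 41.0000
seg 4 [99.1°–338.3°] cycloidal, h=-28: full span → s += -28 → s = 13.0000
seg 5 [338.3°–360°] uniform, h=-13: θ=356.3° here. β=18, B=21.7. -13·18/21.7 = -10.7834 → s = 2.2166

θ=28.2°: 0.4099
θ=34.3°: 5.4770
θ=40.2°: 14.0288
θ=356.3°: 2.2166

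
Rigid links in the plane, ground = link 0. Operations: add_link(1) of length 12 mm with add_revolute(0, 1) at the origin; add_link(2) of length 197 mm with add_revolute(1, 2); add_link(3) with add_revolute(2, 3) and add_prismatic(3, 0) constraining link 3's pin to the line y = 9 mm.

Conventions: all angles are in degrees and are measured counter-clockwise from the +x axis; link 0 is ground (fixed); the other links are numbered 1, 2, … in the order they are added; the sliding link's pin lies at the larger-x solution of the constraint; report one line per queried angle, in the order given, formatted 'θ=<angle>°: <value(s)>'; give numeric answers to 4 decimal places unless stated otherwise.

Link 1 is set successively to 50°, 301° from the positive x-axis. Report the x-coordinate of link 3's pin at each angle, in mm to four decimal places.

geometry: r = 12 mm, L = 197 mm, e = 9 mm
θ=50°: crank pin P = (r cos θ, r sin θ) = (7.713451, 9.192533)
θ=50°: h = r sin θ − e = 9.192533 − 9 = 0.192533
θ=50°: x = r cos θ + √(L² − h²) = 7.713451 + 196.999906 = 204.713357
θ=301°: crank pin P = (r cos θ, r sin θ) = (6.180457, -10.286008)
θ=301°: h = r sin θ − e = -10.286008 − 9 = -19.286008
θ=301°: x = r cos θ + √(L² − h²) = 6.180457 + 196.053691 = 202.234148

θ=50°: 204.7134
θ=301°: 202.2341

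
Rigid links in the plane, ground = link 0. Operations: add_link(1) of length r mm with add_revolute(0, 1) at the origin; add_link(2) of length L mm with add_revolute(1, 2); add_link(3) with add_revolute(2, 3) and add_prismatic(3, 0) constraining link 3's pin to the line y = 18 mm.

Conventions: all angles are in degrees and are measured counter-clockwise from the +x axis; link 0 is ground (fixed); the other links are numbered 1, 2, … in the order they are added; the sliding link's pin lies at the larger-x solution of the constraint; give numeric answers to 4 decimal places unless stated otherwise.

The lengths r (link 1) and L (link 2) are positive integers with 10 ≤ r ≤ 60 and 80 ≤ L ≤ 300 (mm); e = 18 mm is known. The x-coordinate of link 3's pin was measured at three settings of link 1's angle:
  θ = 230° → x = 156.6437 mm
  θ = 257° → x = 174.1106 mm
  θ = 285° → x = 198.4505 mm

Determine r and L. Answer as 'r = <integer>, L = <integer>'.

constraint per measurement: (x − r cos θ)² + (r sin θ − e)² = L²
subtracting the θ₁ and θ₂ equations cancels the r² and L² terms:
r = (x₁² − x₂²) / (2[(x₁cos θ₁ + e sin θ₁) − (x₂cos θ₂ + e sin θ₂)]) = 50.0001 → r = 50
L² = (x₁ − r cos θ₁)² + (r sin θ₁ − e)² = 38808.9917 → L = 197.0000 → L = 197
check at θ₃=285°: x = 198.4505 (printed 198.4505) ✓

r = 50, L = 197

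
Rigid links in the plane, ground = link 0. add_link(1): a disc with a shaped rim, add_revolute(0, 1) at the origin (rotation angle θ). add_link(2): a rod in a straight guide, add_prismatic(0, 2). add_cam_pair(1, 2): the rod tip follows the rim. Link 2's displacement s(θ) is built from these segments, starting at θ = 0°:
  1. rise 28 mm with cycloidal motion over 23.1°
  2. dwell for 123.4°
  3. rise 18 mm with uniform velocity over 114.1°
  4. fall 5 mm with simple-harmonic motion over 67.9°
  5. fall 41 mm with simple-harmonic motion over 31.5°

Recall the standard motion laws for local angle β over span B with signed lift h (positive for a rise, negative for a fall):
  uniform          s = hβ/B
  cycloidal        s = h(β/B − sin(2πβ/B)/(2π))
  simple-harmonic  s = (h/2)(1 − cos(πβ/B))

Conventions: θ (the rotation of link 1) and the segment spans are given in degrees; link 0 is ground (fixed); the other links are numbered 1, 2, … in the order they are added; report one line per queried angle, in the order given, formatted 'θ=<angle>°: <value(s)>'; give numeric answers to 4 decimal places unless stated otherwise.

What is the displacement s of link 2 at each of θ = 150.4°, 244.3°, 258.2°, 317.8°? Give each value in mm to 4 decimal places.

segment 1 (0° to 23.1°, cycloidal, h = 28) is passed completely: s = 0.0000 + (28) = 28.0000
segment 2 (23.1° to 146.5°, dwell): s unchanged at 28.0000
θ = 150.4° falls in segment 3 (146.5° to 260.6°, uniform, h = 18): β = 150.4 − 146.5 = 3.9°, B = 114.1°; Δs = 18·3.9/114.1 = 0.6152; s = 28.0000 + 0.6152 = 28.6152
θ = 244.3° falls in segment 3 (146.5° to 260.6°, uniform, h = 18): β = 244.3 − 146.5 = 97.8°, B = 114.1°; Δs = 18·97.8/114.1 = 15.4286; s = 28.0000 + 15.4286 = 43.4286
θ = 258.2° falls in segment 3 (146.5° to 260.6°, uniform, h = 18): β = 258.2 − 146.5 = 111.7°, B = 114.1°; Δs = 18·111.7/114.1 = 17.6214; s = 28.0000 + 17.6214 = 45.6214
segment 3 (146.5° to 260.6°, uniform, h = 18) is passed completely: s = 28.0000 + (18) = 46.0000
θ = 317.8° falls in segment 4 (260.6° to 328.5°, simple-harmonic, h = -5): β = 317.8 − 260.6 = 57.2°, B = 67.9°; Δs = -5/2·(1 − cos(π·0.8424)) = -4.6998; s = 46.0000 − 4.6998 = 41.3002

θ=150.4°: 28.6152
θ=244.3°: 43.4286
θ=258.2°: 45.6214
θ=317.8°: 41.3002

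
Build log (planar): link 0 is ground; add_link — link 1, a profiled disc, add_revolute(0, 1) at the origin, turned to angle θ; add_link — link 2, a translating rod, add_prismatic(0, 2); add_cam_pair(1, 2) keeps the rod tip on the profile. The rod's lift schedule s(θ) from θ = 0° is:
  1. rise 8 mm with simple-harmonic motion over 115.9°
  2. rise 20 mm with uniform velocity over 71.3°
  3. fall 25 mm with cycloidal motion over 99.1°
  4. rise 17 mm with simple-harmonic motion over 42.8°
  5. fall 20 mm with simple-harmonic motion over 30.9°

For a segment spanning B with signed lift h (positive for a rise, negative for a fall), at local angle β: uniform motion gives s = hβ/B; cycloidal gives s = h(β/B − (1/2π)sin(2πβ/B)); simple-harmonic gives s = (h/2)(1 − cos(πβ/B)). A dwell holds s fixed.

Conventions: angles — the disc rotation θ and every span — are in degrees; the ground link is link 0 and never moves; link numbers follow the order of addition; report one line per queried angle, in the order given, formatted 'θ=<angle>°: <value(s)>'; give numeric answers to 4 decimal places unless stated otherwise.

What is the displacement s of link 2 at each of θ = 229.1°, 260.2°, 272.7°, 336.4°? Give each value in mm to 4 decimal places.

seg 1 [0°–115.9°] simple-harmonic, h=8: full span → s += 8 → s = 8.0000
seg 2 [115.9°–187.2°] uniform, h=20: full span → s += 20 → s = 28.0000
seg 3 [187.2°–286.3°] cycloidal, h=-25: θ=229.1° here. β=41.9, B=99.1. -25·(0.4228 − sin(2π·0.4228)/(2π)) = -8.7150 → s = 19.2850
seg 3 [187.2°–286.3°] cycloidal, h=-25: θ=260.2° here. β=73, B=99.1. -25·(0.7366 − sin(2π·0.7366)/(2π)) = -22.3806 → s = 5.6194
seg 3 [187.2°–286.3°] cycloidal, h=-25: θ=272.7° here. β=85.5, B=99.1. -25·(0.8628 − sin(2π·0.8628)/(2π)) = -24.5904 → s = 3.4096
seg 3 [187.2°–286.3°] cycloidal, h=-25: full span → s += -25 → s = 3.0000
seg 4 [286.3°–329.1°] simple-harmonic, h=17: full span → s += 17 → s = 20.0000
seg 5 [329.1°–360°] simple-harmonic, h=-20: θ=336.4° here. β=7.3, B=30.9. -20/2·(1 − cos(π·0.2362)) = -2.6301 → s = 17.3699

θ=229.1°: 19.2850
θ=260.2°: 5.6194
θ=272.7°: 3.4096
θ=336.4°: 17.3699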